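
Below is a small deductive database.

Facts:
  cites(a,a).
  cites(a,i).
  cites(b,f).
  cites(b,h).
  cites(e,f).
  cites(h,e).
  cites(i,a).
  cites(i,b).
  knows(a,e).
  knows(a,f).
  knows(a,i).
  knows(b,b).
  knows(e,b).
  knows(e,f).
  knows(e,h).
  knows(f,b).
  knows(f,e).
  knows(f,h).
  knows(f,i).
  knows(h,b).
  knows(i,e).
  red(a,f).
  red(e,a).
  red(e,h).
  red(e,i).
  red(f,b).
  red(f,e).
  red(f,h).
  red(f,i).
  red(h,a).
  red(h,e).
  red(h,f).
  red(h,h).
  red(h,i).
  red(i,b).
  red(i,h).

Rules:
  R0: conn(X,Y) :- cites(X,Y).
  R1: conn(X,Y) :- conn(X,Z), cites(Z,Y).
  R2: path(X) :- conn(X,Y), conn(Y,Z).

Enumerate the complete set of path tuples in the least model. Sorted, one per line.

path(a)
path(b)
path(h)
path(i)

round 1: derive conn(a,a) via R0 from cites(a,a)
round 1: derive conn(a,i) via R0 from cites(a,i)
round 1: derive conn(b,f) via R0 from cites(b,f)
round 1: derive conn(b,h) via R0 from cites(b,h)
round 1: derive conn(e,f) via R0 from cites(e,f)
round 1: derive conn(h,e) via R0 from cites(h,e)
round 1: derive conn(i,a) via R0 from cites(i,a)
round 1: derive conn(i,b) via R0 from cites(i,b)
round 2: derive conn(a,b) via R1 from conn(a,i), cites(i,b)
round 2: derive conn(b,e) via R1 from conn(b,h), cites(h,e)
round 2: derive conn(h,f) via R1 from conn(h,e), cites(e,f)
round 2: derive conn(i,f) via R1 from conn(i,b), cites(b,f)
round 2: derive conn(i,h) via R1 from conn(i,b), cites(b,h)
round 2: derive conn(i,i) via R1 from conn(i,a), cites(a,i)
round 2: derive path(a) via R2 from conn(a,a), conn(a,a)
round 2: derive path(b) via R2 from conn(b,h), conn(h,e)
round 2: derive path(h) via R2 from conn(h,e), conn(e,f)
round 2: derive path(i) via R2 from conn(i,a), conn(a,a)
round 3: derive conn(a,f) via R1 from conn(a,b), cites(b,f)
round 3: derive conn(a,h) via R1 from conn(a,b), cites(b,h)
round 3: derive conn(i,e) via R1 from conn(i,h), cites(h,e)
round 4: derive conn(a,e) via R1 from conn(a,h), cites(h,e)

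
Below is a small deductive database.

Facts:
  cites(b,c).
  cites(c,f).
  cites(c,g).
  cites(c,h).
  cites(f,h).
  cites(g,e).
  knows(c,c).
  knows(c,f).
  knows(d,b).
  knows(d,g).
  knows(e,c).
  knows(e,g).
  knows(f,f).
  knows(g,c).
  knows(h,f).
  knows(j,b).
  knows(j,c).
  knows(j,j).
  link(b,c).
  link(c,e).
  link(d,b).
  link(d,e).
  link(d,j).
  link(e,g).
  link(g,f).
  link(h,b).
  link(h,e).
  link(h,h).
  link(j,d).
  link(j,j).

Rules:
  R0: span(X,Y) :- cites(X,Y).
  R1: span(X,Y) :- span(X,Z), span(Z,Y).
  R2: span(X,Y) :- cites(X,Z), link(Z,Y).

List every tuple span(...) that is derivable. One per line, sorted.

round 1: derive span(b,c) via R0 from cites(b,c)
round 1: derive span(c,f) via R0 from cites(c,f)
round 1: derive span(c,g) via R0 from cites(c,g)
round 1: derive span(c,h) via R0 from cites(c,h)
round 1: derive span(f,h) via R0 from cites(f,h)
round 1: derive span(g,e) via R0 from cites(g,e)
round 1: derive span(b,e) via R2 from cites(b,c), link(c,e)
round 1: derive span(c,b) via R2 from cites(c,h), link(h,b)
round 1: derive span(c,e) via R2 from cites(c,h), link(h,e)
round 1: derive span(f,b) via R2 from cites(f,h), link(h,b)
round 1: derive span(f,e) via R2 from cites(f,h), link(h,e)
round 1: derive span(g,g) via R2 from cites(g,e), link(e,g)
round 2: derive span(b,b) via R1 from span(b,c), span(c,b)
round 2: derive span(b,f) via R1 from span(b,c), span(c,f)
round 2: derive span(b,g) via R1 from span(b,c), span(c,g)
round 2: derive span(b,h) via R1 from span(b,c), span(c,h)
round 2: derive span(c,c) via R1 from span(c,b), span(b,c)
round 2: derive span(f,c) via R1 from span(f,b), span(b,c)
round 3: derive span(f,f) via R1 from span(f,b), span(b,f)
round 3: derive span(f,g) via R1 from span(f,b), span(b,g)

span(b,b)
span(b,c)
span(b,e)
span(b,f)
span(b,g)
span(b,h)
span(c,b)
span(c,c)
span(c,e)
span(c,f)
span(c,g)
span(c,h)
span(f,b)
span(f,c)
span(f,e)
span(f,f)
span(f,g)
span(f,h)
span(g,e)
span(g,g)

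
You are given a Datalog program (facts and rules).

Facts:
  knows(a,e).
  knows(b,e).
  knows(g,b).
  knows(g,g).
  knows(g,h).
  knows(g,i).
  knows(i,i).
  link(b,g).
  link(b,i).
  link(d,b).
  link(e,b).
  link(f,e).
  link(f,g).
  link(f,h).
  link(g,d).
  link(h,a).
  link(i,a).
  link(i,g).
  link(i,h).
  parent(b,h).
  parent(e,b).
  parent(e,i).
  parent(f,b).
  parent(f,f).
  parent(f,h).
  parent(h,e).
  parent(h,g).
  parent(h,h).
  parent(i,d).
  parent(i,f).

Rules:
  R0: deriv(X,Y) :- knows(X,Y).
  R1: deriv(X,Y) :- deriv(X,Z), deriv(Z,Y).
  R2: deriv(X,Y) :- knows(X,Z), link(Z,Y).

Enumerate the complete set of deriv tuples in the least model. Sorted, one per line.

round 1: derive deriv(a,e) via R0 from knows(a,e)
round 1: derive deriv(b,e) via R0 from knows(b,e)
round 1: derive deriv(g,b) via R0 from knows(g,b)
round 1: derive deriv(g,g) via R0 from knows(g,g)
round 1: derive deriv(g,h) via R0 from knows(g,h)
round 1: derive deriv(g,i) via R0 from knows(g,i)
round 1: derive deriv(i,i) via R0 from knows(i,i)
round 1: derive deriv(a,b) via R2 from knows(a,e), link(e,b)
round 1: derive deriv(b,b) via R2 from knows(b,e), link(e,b)
round 1: derive deriv(g,a) via R2 from knows(g,h), link(h,a)
round 1: derive deriv(g,d) via R2 from knows(g,g), link(g,d)
round 1: derive deriv(i,a) via R2 from knows(i,i), link(i,a)
round 1: derive deriv(i,g) via R2 from knows(i,i), link(i,g)
round 1: derive deriv(i,h) via R2 from knows(i,i), link(i,h)
round 2: derive deriv(g,e) via R1 from deriv(g,a), deriv(a,e)
round 2: derive deriv(i,b) via R1 from deriv(i,a), deriv(a,b)
round 2: derive deriv(i,d) via R1 from deriv(i,g), deriv(g,d)
round 2: derive deriv(i,e) via R1 from deriv(i,a), deriv(a,e)

deriv(a,b)
deriv(a,e)
deriv(b,b)
deriv(b,e)
deriv(g,a)
deriv(g,b)
deriv(g,d)
deriv(g,e)
deriv(g,g)
deriv(g,h)
deriv(g,i)
deriv(i,a)
deriv(i,b)
deriv(i,d)
deriv(i,e)
deriv(i,g)
deriv(i,h)
deriv(i,i)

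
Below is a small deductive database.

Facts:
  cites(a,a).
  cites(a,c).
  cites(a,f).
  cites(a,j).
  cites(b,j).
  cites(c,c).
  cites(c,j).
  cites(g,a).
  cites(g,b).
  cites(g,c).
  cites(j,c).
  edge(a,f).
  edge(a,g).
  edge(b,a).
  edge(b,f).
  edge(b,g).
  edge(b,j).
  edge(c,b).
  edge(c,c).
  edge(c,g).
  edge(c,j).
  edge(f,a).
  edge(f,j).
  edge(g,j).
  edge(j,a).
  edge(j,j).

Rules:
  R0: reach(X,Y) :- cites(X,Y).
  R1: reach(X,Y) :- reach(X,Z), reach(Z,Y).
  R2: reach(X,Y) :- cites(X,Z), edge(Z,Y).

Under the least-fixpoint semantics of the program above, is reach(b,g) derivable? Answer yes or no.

yes

round 1: derive reach(a,a) via R0 from cites(a,a)
round 1: derive reach(a,c) via R0 from cites(a,c)
round 1: derive reach(a,f) via R0 from cites(a,f)
round 1: derive reach(a,j) via R0 from cites(a,j)
round 1: derive reach(b,j) via R0 from cites(b,j)
round 1: derive reach(c,c) via R0 from cites(c,c)
round 1: derive reach(c,j) via R0 from cites(c,j)
round 1: derive reach(g,a) via R0 from cites(g,a)
round 1: derive reach(g,b) via R0 from cites(g,b)
round 1: derive reach(g,c) via R0 from cites(g,c)
round 1: derive reach(j,c) via R0 from cites(j,c)
round 1: derive reach(a,b) via R2 from cites(a,c), edge(c,b)
round 1: derive reach(a,g) via R2 from cites(a,a), edge(a,g)
round 1: derive reach(b,a) via R2 from cites(b,j), edge(j,a)
round 1: derive reach(c,a) via R2 from cites(c,j), edge(j,a)
round 1: derive reach(c,b) via R2 from cites(c,c), edge(c,b)
round 1: derive reach(c,g) via R2 from cites(c,c), edge(c,g)
round 1: derive reach(g,f) via R2 from cites(g,a), edge(a,f)
round 1: derive reach(g,g) via R2 from cites(g,a), edge(a,g)
round 1: derive reach(g,j) via R2 from cites(g,b), edge(b,j)
round 1: derive reach(j,b) via R2 from cites(j,c), edge(c,b)
round 1: derive reach(j,g) via R2 from cites(j,c), edge(c,g)
round 1: derive reach(j,j) via R2 from cites(j,c), edge(c,j)
round 2: derive reach(b,b) via R1 from reach(b,a), reach(a,b)
round 2: derive reach(b,c) via R1 from reach(b,a), reach(a,c)
round 2: derive reach(b,f) via R1 from reach(b,a), reach(a,f)
round 2: derive reach(b,g) via R1 from reach(b,a), reach(a,g)
round 2: derive reach(c,f) via R1 from reach(c,a), reach(a,f)
round 2: derive reach(j,a) via R1 from reach(j,b), reach(b,a)
round 2: derive reach(j,f) via R1 from reach(j,g), reach(g,f)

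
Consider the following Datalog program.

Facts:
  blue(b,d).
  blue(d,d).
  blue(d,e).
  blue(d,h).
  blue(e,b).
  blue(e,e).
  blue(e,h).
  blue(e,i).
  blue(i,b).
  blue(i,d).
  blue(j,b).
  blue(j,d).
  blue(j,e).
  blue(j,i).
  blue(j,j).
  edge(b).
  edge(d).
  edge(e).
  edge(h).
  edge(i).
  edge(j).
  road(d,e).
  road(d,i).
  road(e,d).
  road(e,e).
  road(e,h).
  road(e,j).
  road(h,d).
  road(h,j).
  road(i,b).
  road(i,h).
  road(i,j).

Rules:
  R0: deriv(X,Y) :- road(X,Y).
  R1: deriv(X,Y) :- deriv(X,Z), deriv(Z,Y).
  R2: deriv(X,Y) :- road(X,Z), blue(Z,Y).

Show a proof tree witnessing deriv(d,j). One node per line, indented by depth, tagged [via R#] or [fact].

deriv(d,j)  [via R1]
  deriv(d,e)  [via R0]
    road(d,e)  [fact]
  deriv(e,j)  [via R0]
    road(e,j)  [fact]

round 1: derive deriv(d,e) via R0 from road(d,e)
round 1: derive deriv(d,i) via R0 from road(d,i)
round 1: derive deriv(e,d) via R0 from road(e,d)
round 1: derive deriv(e,e) via R0 from road(e,e)
round 1: derive deriv(e,h) via R0 from road(e,h)
round 1: derive deriv(e,j) via R0 from road(e,j)
round 1: derive deriv(h,d) via R0 from road(h,d)
round 1: derive deriv(h,j) via R0 from road(h,j)
round 1: derive deriv(i,b) via R0 from road(i,b)
round 1: derive deriv(i,h) via R0 from road(i,h)
round 1: derive deriv(i,j) via R0 from road(i,j)
round 1: derive deriv(d,b) via R2 from road(d,e), blue(e,b)
round 1: derive deriv(d,d) via R2 from road(d,i), blue(i,d)
round 1: derive deriv(d,h) via R2 from road(d,e), blue(e,h)
round 1: derive deriv(e,b) via R2 from road(e,e), blue(e,b)
round 1: derive deriv(e,i) via R2 from road(e,e), blue(e,i)
round 1: derive deriv(h,b) via R2 from road(h,j), blue(j,b)
round 1: derive deriv(h,e) via R2 from road(h,d), blue(d,e)
round 1: derive deriv(h,h) via R2 from road(h,d), blue(d,h)
round 1: derive deriv(h,i) via R2 from road(h,j), blue(j,i)
round 1: derive deriv(i,d) via R2 from road(i,b), blue(b,d)
round 1: derive deriv(i,e) via R2 from road(i,j), blue(j,e)
round 1: derive deriv(i,i) via R2 from road(i,j), blue(j,i)
round 2: derive deriv(d,j) via R1 from deriv(d,e), deriv(e,j)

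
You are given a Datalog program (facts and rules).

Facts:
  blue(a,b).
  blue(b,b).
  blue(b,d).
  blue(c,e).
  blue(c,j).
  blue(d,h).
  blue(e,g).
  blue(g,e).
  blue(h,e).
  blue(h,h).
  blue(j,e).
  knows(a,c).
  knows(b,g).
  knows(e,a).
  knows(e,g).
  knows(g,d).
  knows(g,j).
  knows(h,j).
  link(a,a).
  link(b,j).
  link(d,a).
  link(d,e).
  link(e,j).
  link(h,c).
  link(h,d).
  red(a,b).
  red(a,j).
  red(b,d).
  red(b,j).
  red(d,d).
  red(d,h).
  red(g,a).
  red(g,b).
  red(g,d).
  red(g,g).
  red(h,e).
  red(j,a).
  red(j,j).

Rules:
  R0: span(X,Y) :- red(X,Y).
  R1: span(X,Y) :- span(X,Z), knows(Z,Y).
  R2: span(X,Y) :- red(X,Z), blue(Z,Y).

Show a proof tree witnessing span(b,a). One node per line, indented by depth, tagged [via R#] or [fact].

round 1: derive span(a,b) via R0 from red(a,b)
round 1: derive span(a,j) via R0 from red(a,j)
round 1: derive span(b,d) via R0 from red(b,d)
round 1: derive span(b,j) via R0 from red(b,j)
round 1: derive span(d,d) via R0 from red(d,d)
round 1: derive span(d,h) via R0 from red(d,h)
round 1: derive span(g,a) via R0 from red(g,a)
round 1: derive span(g,b) via R0 from red(g,b)
round 1: derive span(g,d) via R0 from red(g,d)
round 1: derive span(g,g) via R0 from red(g,g)
round 1: derive span(h,e) via R0 from red(h,e)
round 1: derive span(j,a) via R0 from red(j,a)
round 1: derive span(j,j) via R0 from red(j,j)
round 1: derive span(a,d) via R2 from red(a,b), blue(b,d)
round 1: derive span(a,e) via R2 from red(a,j), blue(j,e)
round 1: derive span(b,e) via R2 from red(b,j), blue(j,e)
round 1: derive span(b,h) via R2 from red(b,d), blue(d,h)
round 1: derive span(d,e) via R2 from red(d,h), blue(h,e)
round 1: derive span(g,e) via R2 from red(g,g), blue(g,e)
round 1: derive span(g,h) via R2 from red(g,d), blue(d,h)
round 1: derive span(h,g) via R2 from red(h,e), blue(e,g)
round 1: derive span(j,b) via R2 from red(j,a), blue(a,b)
round 1: derive span(j,e) via R2 from red(j,j), blue(j,e)
round 2: derive span(a,a) via R1 from span(a,e), knows(e,a)
round 2: derive span(a,g) via R1 from span(a,b), knows(b,g)
round 2: derive span(b,a) via R1 from span(b,e), knows(e,a)
round 2: derive span(b,g) via R1 from span(b,e), knows(e,g)
round 2: derive span(d,a) via R1 from span(d,e), knows(e,a)
round 2: derive span(d,g) via R1 from span(d,e), knows(e,g)
round 2: derive span(d,j) via R1 from span(d,h), knows(h,j)
round 2: derive span(g,c) via R1 from span(g,a), knows(a,c)
round 2: derive span(g,j) via R1 from span(g,g), knows(g,j)
round 2: derive span(h,a) via R1 from span(h,e), knows(e,a)
round 2: derive span(h,d) via R1 from span(h,g), knows(g,d)
round 2: derive span(h,j) via R1 from span(h,g), knows(g,j)
round 2: derive span(j,c) via R1 from span(j,a), knows(a,c)
round 2: derive span(j,g) via R1 from span(j,b), knows(b,g)
round 3: derive span(a,c) via R1 from span(a,a), knows(a,c)
round 3: derive span(b,c) via R1 from span(b,a), knows(a,c)
round 3: derive span(d,c) via R1 from span(d,a), knows(a,c)
round 3: derive span(h,c) via R1 from span(h,a), knows(a,c)
round 3: derive span(j,d) via R1 from span(j,g), knows(g,d)

span(b,a)  [via R1]
  span(b,e)  [via R2]
    red(b,j)  [fact]
    blue(j,e)  [fact]
  knows(e,a)  [fact]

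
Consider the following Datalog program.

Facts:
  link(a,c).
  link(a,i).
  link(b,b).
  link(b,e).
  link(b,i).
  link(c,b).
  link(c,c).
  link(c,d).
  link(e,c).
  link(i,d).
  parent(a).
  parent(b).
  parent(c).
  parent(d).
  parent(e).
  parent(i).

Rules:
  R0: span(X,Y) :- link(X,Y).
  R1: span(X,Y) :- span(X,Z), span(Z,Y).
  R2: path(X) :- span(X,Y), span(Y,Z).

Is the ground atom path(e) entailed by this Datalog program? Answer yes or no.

yes

round 1: derive span(a,c) via R0 from link(a,c)
round 1: derive span(a,i) via R0 from link(a,i)
round 1: derive span(b,b) via R0 from link(b,b)
round 1: derive span(b,e) via R0 from link(b,e)
round 1: derive span(b,i) via R0 from link(b,i)
round 1: derive span(c,b) via R0 from link(c,b)
round 1: derive span(c,c) via R0 from link(c,c)
round 1: derive span(c,d) via R0 from link(c,d)
round 1: derive span(e,c) via R0 from link(e,c)
round 1: derive span(i,d) via R0 from link(i,d)
round 2: derive span(a,b) via R1 from span(a,c), span(c,b)
round 2: derive span(a,d) via R1 from span(a,c), span(c,d)
round 2: derive span(b,c) via R1 from span(b,e), span(e,c)
round 2: derive span(b,d) via R1 from span(b,i), span(i,d)
round 2: derive span(c,e) via R1 from span(c,b), span(b,e)
round 2: derive span(c,i) via R1 from span(c,b), span(b,i)
round 2: derive span(e,b) via R1 from span(e,c), span(c,b)
round 2: derive span(e,d) via R1 from span(e,c), span(c,d)
round 2: derive path(a) via R2 from span(a,c), span(c,b)
round 2: derive path(b) via R2 from span(b,b), span(b,b)
round 2: derive path(c) via R2 from span(c,b), span(b,b)
round 2: derive path(e) via R2 from span(e,c), span(c,b)
round 3: derive span(a,e) via R1 from span(a,b), span(b,e)
round 3: derive span(e,e) via R1 from span(e,b), span(b,e)
round 3: derive span(e,i) via R1 from span(e,b), span(b,i)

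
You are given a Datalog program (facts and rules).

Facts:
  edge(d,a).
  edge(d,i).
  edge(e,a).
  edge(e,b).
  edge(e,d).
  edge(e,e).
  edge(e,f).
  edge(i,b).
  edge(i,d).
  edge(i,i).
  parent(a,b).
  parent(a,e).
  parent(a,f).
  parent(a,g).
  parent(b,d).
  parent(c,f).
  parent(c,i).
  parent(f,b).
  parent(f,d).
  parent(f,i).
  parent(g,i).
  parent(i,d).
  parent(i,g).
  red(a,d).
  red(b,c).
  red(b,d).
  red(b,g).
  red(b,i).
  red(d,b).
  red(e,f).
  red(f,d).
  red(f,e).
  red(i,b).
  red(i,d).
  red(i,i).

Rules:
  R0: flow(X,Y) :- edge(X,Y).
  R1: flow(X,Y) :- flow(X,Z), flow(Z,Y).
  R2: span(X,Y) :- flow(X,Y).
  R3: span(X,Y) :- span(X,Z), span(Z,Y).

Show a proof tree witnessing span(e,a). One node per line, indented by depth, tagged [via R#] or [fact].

round 1: derive flow(d,a) via R0 from edge(d,a)
round 1: derive flow(d,i) via R0 from edge(d,i)
round 1: derive flow(e,a) via R0 from edge(e,a)
round 1: derive flow(e,b) via R0 from edge(e,b)
round 1: derive flow(e,d) via R0 from edge(e,d)
round 1: derive flow(e,e) via R0 from edge(e,e)
round 1: derive flow(e,f) via R0 from edge(e,f)
round 1: derive flow(i,b) via R0 from edge(i,b)
round 1: derive flow(i,d) via R0 from edge(i,d)
round 1: derive flow(i,i) via R0 from edge(i,i)
round 2: derive flow(d,b) via R1 from flow(d,i), flow(i,b)
round 2: derive flow(d,d) via R1 from flow(d,i), flow(i,d)
round 2: derive flow(e,i) via R1 from flow(e,d), flow(d,i)
round 2: derive flow(i,a) via R1 from flow(i,d), flow(d,a)
round 2: derive span(d,a) via R2 from flow(d,a)
round 2: derive span(d,i) via R2 from flow(d,i)
round 2: derive span(e,a) via R2 from flow(e,a)
round 2: derive span(e,b) via R2 from flow(e,b)
round 2: derive span(e,d) via R2 from flow(e,d)
round 2: derive span(e,e) via R2 from flow(e,e)
round 2: derive span(e,f) via R2 from flow(e,f)
round 2: derive span(i,b) via R2 from flow(i,b)
round 2: derive span(i,d) via R2 from flow(i,d)
round 2: derive span(i,i) via R2 from flow(i,i)
round 3: derive span(d,b) via R2 from flow(d,b)
round 3: derive span(d,d) via R2 from flow(d,d)
round 3: derive span(e,i) via R2 from flow(e,i)
round 3: derive span(i,a) via R2 from flow(i,a)

span(e,a)  [via R2]
  flow(e,a)  [via R0]
    edge(e,a)  [fact]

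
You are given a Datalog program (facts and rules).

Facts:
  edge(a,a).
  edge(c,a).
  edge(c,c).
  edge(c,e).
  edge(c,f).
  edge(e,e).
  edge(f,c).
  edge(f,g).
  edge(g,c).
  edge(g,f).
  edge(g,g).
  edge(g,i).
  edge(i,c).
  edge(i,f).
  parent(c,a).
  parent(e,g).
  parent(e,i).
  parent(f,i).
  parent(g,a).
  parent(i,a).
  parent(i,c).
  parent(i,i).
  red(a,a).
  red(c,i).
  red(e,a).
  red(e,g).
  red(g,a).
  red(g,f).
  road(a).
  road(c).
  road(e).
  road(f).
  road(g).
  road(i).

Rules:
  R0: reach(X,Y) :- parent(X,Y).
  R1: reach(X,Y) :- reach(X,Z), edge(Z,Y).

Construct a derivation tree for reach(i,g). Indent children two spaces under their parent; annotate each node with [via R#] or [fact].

round 1: derive reach(c,a) via R0 from parent(c,a)
round 1: derive reach(e,g) via R0 from parent(e,g)
round 1: derive reach(e,i) via R0 from parent(e,i)
round 1: derive reach(f,i) via R0 from parent(f,i)
round 1: derive reach(g,a) via R0 from parent(g,a)
round 1: derive reach(i,a) via R0 from parent(i,a)
round 1: derive reach(i,c) via R0 from parent(i,c)
round 1: derive reach(i,i) via R0 from parent(i,i)
round 2: derive reach(e,c) via R1 from reach(e,g), edge(g,c)
round 2: derive reach(e,f) via R1 from reach(e,g), edge(g,f)
round 2: derive reach(f,c) via R1 from reach(f,i), edge(i,c)
round 2: derive reach(f,f) via R1 from reach(f,i), edge(i,f)
round 2: derive reach(i,e) via R1 from reach(i,c), edge(c,e)
round 2: derive reach(i,f) via R1 from reach(i,c), edge(c,f)
round 3: derive reach(e,a) via R1 from reach(e,c), edge(c,a)
round 3: derive reach(e,e) via R1 from reach(e,c), edge(c,e)
round 3: derive reach(f,a) via R1 from reach(f,c), edge(c,a)
round 3: derive reach(f,e) via R1 from reach(f,c), edge(c,e)
round 3: derive reach(f,g) via R1 from reach(f,f), edge(f,g)
round 3: derive reach(i,g) via R1 from reach(i,f), edge(f,g)

reach(i,g)  [via R1]
  reach(i,f)  [via R1]
    reach(i,c)  [via R0]
      parent(i,c)  [fact]
    edge(c,f)  [fact]
  edge(f,g)  [fact]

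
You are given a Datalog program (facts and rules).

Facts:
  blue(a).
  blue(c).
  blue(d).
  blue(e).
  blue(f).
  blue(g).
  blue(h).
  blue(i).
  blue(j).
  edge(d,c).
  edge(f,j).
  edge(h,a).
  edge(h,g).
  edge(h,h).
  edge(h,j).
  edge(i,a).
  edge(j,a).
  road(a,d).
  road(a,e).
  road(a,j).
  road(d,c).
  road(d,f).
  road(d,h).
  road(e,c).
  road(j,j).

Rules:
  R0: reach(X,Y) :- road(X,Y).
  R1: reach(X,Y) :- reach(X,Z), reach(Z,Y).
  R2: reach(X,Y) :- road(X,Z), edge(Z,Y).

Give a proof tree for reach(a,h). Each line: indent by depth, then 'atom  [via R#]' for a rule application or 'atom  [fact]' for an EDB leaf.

reach(a,h)  [via R1]
  reach(a,d)  [via R0]
    road(a,d)  [fact]
  reach(d,h)  [via R0]
    road(d,h)  [fact]

round 1: derive reach(a,d) via R0 from road(a,d)
round 1: derive reach(a,e) via R0 from road(a,e)
round 1: derive reach(a,j) via R0 from road(a,j)
round 1: derive reach(d,c) via R0 from road(d,c)
round 1: derive reach(d,f) via R0 from road(d,f)
round 1: derive reach(d,h) via R0 from road(d,h)
round 1: derive reach(e,c) via R0 from road(e,c)
round 1: derive reach(j,j) via R0 from road(j,j)
round 1: derive reach(a,a) via R2 from road(a,j), edge(j,a)
round 1: derive reach(a,c) via R2 from road(a,d), edge(d,c)
round 1: derive reach(d,a) via R2 from road(d,h), edge(h,a)
round 1: derive reach(d,g) via R2 from road(d,h), edge(h,g)
round 1: derive reach(d,j) via R2 from road(d,f), edge(f,j)
round 1: derive reach(j,a) via R2 from road(j,j), edge(j,a)
round 2: derive reach(a,f) via R1 from reach(a,d), reach(d,f)
round 2: derive reach(a,g) via R1 from reach(a,d), reach(d,g)
round 2: derive reach(a,h) via R1 from reach(a,d), reach(d,h)
round 2: derive reach(d,d) via R1 from reach(d,a), reach(a,d)
round 2: derive reach(d,e) via R1 from reach(d,a), reach(a,e)
round 2: derive reach(j,c) via R1 from reach(j,a), reach(a,c)
round 2: derive reach(j,d) via R1 from reach(j,a), reach(a,d)
round 2: derive reach(j,e) via R1 from reach(j,a), reach(a,e)
round 3: derive reach(j,f) via R1 from reach(j,a), reach(a,f)
round 3: derive reach(j,g) via R1 from reach(j,a), reach(a,g)
round 3: derive reach(j,h) via R1 from reach(j,a), reach(a,h)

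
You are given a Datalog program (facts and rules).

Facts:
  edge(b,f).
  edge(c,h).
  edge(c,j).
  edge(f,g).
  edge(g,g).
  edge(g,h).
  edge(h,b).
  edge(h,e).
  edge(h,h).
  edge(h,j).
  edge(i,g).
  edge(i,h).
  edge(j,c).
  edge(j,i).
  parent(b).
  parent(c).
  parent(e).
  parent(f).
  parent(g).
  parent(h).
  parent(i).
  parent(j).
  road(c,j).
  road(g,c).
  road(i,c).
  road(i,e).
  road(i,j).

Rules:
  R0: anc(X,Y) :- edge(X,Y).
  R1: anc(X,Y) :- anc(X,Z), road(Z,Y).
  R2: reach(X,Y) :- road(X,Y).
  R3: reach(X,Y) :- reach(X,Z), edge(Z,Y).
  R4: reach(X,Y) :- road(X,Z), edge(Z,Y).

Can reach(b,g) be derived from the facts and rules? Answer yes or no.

round 1: derive reach(c,j) via R2 from road(c,j)
round 1: derive reach(g,c) via R2 from road(g,c)
round 1: derive reach(i,c) via R2 from road(i,c)
round 1: derive reach(i,e) via R2 from road(i,e)
round 1: derive reach(i,j) via R2 from road(i,j)
round 1: derive reach(c,c) via R4 from road(c,j), edge(j,c)
round 1: derive reach(c,i) via R4 from road(c,j), edge(j,i)
round 1: derive reach(g,h) via R4 from road(g,c), edge(c,h)
round 1: derive reach(g,j) via R4 from road(g,c), edge(c,j)
round 1: derive reach(i,h) via R4 from road(i,c), edge(c,h)
round 1: derive reach(i,i) via R4 from road(i,j), edge(j,i)
round 2: derive reach(c,g) via R3 from reach(c,i), edge(i,g)
round 2: derive reach(c,h) via R3 from reach(c,c), edge(c,h)
round 2: derive reach(g,b) via R3 from reach(g,h), edge(h,b)
round 2: derive reach(g,e) via R3 from reach(g,h), edge(h,e)
round 2: derive reach(g,i) via R3 from reach(g,j), edge(j,i)
round 2: derive reach(i,b) via R3 from reach(i,h), edge(h,b)
round 2: derive reach(i,g) via R3 from reach(i,i), edge(i,g)
round 3: derive reach(c,b) via R3 from reach(c,h), edge(h,b)
round 3: derive reach(c,e) via R3 from reach(c,h), edge(h,e)
round 3: derive reach(g,f) via R3 from reach(g,b), edge(b,f)
round 3: derive reach(g,g) via R3 from reach(g,i), edge(i,g)
round 3: derive reach(i,f) via R3 from reach(i,b), edge(b,f)
round 4: derive reach(c,f) via R3 from reach(c,b), edge(b,f)

no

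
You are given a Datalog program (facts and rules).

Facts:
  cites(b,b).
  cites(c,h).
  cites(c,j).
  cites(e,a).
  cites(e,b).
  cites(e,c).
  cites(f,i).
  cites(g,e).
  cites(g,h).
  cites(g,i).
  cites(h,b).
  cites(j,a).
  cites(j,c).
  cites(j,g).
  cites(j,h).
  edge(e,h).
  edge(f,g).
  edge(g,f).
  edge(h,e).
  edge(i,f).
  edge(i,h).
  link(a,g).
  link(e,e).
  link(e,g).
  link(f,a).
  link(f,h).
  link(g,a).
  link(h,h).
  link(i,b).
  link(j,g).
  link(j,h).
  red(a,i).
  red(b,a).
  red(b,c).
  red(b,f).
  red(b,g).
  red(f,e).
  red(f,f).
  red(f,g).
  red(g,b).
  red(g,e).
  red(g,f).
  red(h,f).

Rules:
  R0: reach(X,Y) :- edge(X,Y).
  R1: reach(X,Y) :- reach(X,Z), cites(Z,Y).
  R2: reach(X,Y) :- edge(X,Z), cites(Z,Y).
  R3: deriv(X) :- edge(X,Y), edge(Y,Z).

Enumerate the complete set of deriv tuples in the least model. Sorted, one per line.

deriv(e)
deriv(f)
deriv(g)
deriv(h)
deriv(i)

round 1: derive deriv(e) via R3 from edge(e,h), edge(h,e)
round 1: derive deriv(f) via R3 from edge(f,g), edge(g,f)
round 1: derive deriv(g) via R3 from edge(g,f), edge(f,g)
round 1: derive deriv(h) via R3 from edge(h,e), edge(e,h)
round 1: derive deriv(i) via R3 from edge(i,f), edge(f,g)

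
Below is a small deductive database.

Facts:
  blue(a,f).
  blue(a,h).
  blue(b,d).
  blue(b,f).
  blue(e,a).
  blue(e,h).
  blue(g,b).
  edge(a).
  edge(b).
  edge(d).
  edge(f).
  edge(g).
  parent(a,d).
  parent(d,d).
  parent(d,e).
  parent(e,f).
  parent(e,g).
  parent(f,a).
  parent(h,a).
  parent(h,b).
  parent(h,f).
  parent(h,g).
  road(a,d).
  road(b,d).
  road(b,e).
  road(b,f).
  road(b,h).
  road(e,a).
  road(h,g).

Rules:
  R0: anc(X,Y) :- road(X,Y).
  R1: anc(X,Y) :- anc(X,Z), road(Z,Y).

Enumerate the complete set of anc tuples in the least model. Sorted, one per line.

round 1: derive anc(a,d) via R0 from road(a,d)
round 1: derive anc(b,d) via R0 from road(b,d)
round 1: derive anc(b,e) via R0 from road(b,e)
round 1: derive anc(b,f) via R0 from road(b,f)
round 1: derive anc(b,h) via R0 from road(b,h)
round 1: derive anc(e,a) via R0 from road(e,a)
round 1: derive anc(h,g) via R0 from road(h,g)
round 2: derive anc(b,a) via R1 from anc(b,e), road(e,a)
round 2: derive anc(b,g) via R1 from anc(b,h), road(h,g)
round 2: derive anc(e,d) via R1 from anc(e,a), road(a,d)

anc(a,d)
anc(b,a)
anc(b,d)
anc(b,e)
anc(b,f)
anc(b,g)
anc(b,h)
anc(e,a)
anc(e,d)
anc(h,g)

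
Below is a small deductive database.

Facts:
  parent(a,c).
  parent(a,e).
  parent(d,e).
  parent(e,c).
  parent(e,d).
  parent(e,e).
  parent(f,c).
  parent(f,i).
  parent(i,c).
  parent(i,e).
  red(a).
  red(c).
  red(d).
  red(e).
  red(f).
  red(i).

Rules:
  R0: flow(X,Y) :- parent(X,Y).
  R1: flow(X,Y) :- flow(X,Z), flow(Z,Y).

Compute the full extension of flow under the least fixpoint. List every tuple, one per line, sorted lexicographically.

round 1: derive flow(a,c) via R0 from parent(a,c)
round 1: derive flow(a,e) via R0 from parent(a,e)
round 1: derive flow(d,e) via R0 from parent(d,e)
round 1: derive flow(e,c) via R0 from parent(e,c)
round 1: derive flow(e,d) via R0 from parent(e,d)
round 1: derive flow(e,e) via R0 from parent(e,e)
round 1: derive flow(f,c) via R0 from parent(f,c)
round 1: derive flow(f,i) via R0 from parent(f,i)
round 1: derive flow(i,c) via R0 from parent(i,c)
round 1: derive flow(i,e) via R0 from parent(i,e)
round 2: derive flow(a,d) via R1 from flow(a,e), flow(e,d)
round 2: derive flow(d,c) via R1 from flow(d,e), flow(e,c)
round 2: derive flow(d,d) via R1 from flow(d,e), flow(e,d)
round 2: derive flow(f,e) via R1 from flow(f,i), flow(i,e)
round 2: derive flow(i,d) via R1 from flow(i,e), flow(e,d)
round 3: derive flow(f,d) via R1 from flow(f,e), flow(e,d)

flow(a,c)
flow(a,d)
flow(a,e)
flow(d,c)
flow(d,d)
flow(d,e)
flow(e,c)
flow(e,d)
flow(e,e)
flow(f,c)
flow(f,d)
flow(f,e)
flow(f,i)
flow(i,c)
flow(i,d)
flow(i,e)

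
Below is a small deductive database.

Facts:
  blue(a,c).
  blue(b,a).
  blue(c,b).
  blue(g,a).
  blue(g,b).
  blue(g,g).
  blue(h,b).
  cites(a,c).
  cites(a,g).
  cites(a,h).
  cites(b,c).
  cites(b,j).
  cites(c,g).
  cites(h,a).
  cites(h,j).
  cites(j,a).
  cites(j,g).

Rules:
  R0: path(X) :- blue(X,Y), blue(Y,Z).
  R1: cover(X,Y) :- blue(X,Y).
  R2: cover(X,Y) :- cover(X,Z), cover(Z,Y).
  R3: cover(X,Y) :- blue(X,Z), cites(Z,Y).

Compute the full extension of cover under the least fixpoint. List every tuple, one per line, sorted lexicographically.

round 1: derive cover(a,c) via R1 from blue(a,c)
round 1: derive cover(b,a) via R1 from blue(b,a)
round 1: derive cover(c,b) via R1 from blue(c,b)
round 1: derive cover(g,a) via R1 from blue(g,a)
round 1: derive cover(g,b) via R1 from blue(g,b)
round 1: derive cover(g,g) via R1 from blue(g,g)
round 1: derive cover(h,b) via R1 from blue(h,b)
round 1: derive cover(a,g) via R3 from blue(a,c), cites(c,g)
round 1: derive cover(b,c) via R3 from blue(b,a), cites(a,c)
round 1: derive cover(b,g) via R3 from blue(b,a), cites(a,g)
round 1: derive cover(b,h) via R3 from blue(b,a), cites(a,h)
round 1: derive cover(c,c) via R3 from blue(c,b), cites(b,c)
round 1: derive cover(c,j) via R3 from blue(c,b), cites(b,j)
round 1: derive cover(g,c) via R3 from blue(g,a), cites(a,c)
round 1: derive cover(g,h) via R3 from blue(g,a), cites(a,h)
round 1: derive cover(g,j) via R3 from blue(g,b), cites(b,j)
round 1: derive cover(h,c) via R3 from blue(h,b), cites(b,c)
round 1: derive cover(h,j) via R3 from blue(h,b), cites(b,j)
round 2: derive cover(a,a) via R2 from cover(a,g), cover(g,a)
round 2: derive cover(a,b) via R2 from cover(a,c), cover(c,b)
round 2: derive cover(a,h) via R2 from cover(a,g), cover(g,h)
round 2: derive cover(a,j) via R2 from cover(a,c), cover(c,j)
round 2: derive cover(b,b) via R2 from cover(b,c), cover(c,b)
round 2: derive cover(b,j) via R2 from cover(b,c), cover(c,j)
round 2: derive cover(c,a) via R2 from cover(c,b), cover(b,a)
round 2: derive cover(c,g) via R2 from cover(c,b), cover(b,g)
round 2: derive cover(c,h) via R2 from cover(c,b), cover(b,h)
round 2: derive cover(h,a) via R2 from cover(h,b), cover(b,a)
round 2: derive cover(h,g) via R2 from cover(h,b), cover(b,g)
round 2: derive cover(h,h) via R2 from cover(h,b), cover(b,h)

cover(a,a)
cover(a,b)
cover(a,c)
cover(a,g)
cover(a,h)
cover(a,j)
cover(b,a)
cover(b,b)
cover(b,c)
cover(b,g)
cover(b,h)
cover(b,j)
cover(c,a)
cover(c,b)
cover(c,c)
cover(c,g)
cover(c,h)
cover(c,j)
cover(g,a)
cover(g,b)
cover(g,c)
cover(g,g)
cover(g,h)
cover(g,j)
cover(h,a)
cover(h,b)
cover(h,c)
cover(h,g)
cover(h,h)
cover(h,j)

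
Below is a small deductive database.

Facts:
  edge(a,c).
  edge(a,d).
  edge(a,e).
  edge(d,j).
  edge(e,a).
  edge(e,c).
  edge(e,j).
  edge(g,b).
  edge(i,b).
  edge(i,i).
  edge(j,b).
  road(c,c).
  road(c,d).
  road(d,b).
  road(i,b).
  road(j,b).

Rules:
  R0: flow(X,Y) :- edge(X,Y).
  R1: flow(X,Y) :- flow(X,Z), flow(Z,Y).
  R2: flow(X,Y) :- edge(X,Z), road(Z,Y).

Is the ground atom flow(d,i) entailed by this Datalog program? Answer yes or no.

round 1: derive flow(a,c) via R0 from edge(a,c)
round 1: derive flow(a,d) via R0 from edge(a,d)
round 1: derive flow(a,e) via R0 from edge(a,e)
round 1: derive flow(d,j) via R0 from edge(d,j)
round 1: derive flow(e,a) via R0 from edge(e,a)
round 1: derive flow(e,c) via R0 from edge(e,c)
round 1: derive flow(e,j) via R0 from edge(e,j)
round 1: derive flow(g,b) via R0 from edge(g,b)
round 1: derive flow(i,b) via R0 from edge(i,b)
round 1: derive flow(i,i) via R0 from edge(i,i)
round 1: derive flow(j,b) via R0 from edge(j,b)
round 1: derive flow(a,b) via R2 from edge(a,d), road(d,b)
round 1: derive flow(d,b) via R2 from edge(d,j), road(j,b)
round 1: derive flow(e,b) via R2 from edge(e,j), road(j,b)
round 1: derive flow(e,d) via R2 from edge(e,c), road(c,d)
round 2: derive flow(a,a) via R1 from flow(a,e), flow(e,a)
round 2: derive flow(a,j) via R1 from flow(a,d), flow(d,j)
round 2: derive flow(e,e) via R1 from flow(e,a), flow(a,e)

no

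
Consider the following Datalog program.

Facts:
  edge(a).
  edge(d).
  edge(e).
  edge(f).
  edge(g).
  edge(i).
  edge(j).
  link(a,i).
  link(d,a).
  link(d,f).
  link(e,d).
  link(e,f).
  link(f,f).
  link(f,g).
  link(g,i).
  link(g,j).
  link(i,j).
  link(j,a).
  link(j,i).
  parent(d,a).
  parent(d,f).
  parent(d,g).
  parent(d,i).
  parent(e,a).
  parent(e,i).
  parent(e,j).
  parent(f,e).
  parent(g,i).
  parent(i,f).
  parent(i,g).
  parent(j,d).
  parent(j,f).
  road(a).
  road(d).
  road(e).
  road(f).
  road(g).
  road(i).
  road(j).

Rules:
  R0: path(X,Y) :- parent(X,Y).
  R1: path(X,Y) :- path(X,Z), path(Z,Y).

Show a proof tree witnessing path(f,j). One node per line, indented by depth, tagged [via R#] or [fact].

path(f,j)  [via R1]
  path(f,e)  [via R0]
    parent(f,e)  [fact]
  path(e,j)  [via R0]
    parent(e,j)  [fact]

round 1: derive path(d,a) via R0 from parent(d,a)
round 1: derive path(d,f) via R0 from parent(d,f)
round 1: derive path(d,g) via R0 from parent(d,g)
round 1: derive path(d,i) via R0 from parent(d,i)
round 1: derive path(e,a) via R0 from parent(e,a)
round 1: derive path(e,i) via R0 from parent(e,i)
round 1: derive path(e,j) via R0 from parent(e,j)
round 1: derive path(f,e) via R0 from parent(f,e)
round 1: derive path(g,i) via R0 from parent(g,i)
round 1: derive path(i,f) via R0 from parent(i,f)
round 1: derive path(i,g) via R0 from parent(i,g)
round 1: derive path(j,d) via R0 from parent(j,d)
round 1: derive path(j,f) via R0 from parent(j,f)
round 2: derive path(d,e) via R1 from path(d,f), path(f,e)
round 2: derive path(e,d) via R1 from path(e,j), path(j,d)
round 2: derive path(e,f) via R1 from path(e,i), path(i,f)
round 2: derive path(e,g) via R1 from path(e,i), path(i,g)
round 2: derive path(f,a) via R1 from path(f,e), path(e,a)
round 2: derive path(f,i) via R1 from path(f,e), path(e,i)
round 2: derive path(f,j) via R1 from path(f,e), path(e,j)
round 2: derive path(g,f) via R1 from path(g,i), path(i,f)
round 2: derive path(g,g) via R1 from path(g,i), path(i,g)
round 2: derive path(i,e) via R1 from path(i,f), path(f,e)
round 2: derive path(i,i) via R1 from path(i,g), path(g,i)
round 2: derive path(j,a) via R1 from path(j,d), path(d,a)
round 2: derive path(j,e) via R1 from path(j,f), path(f,e)
round 2: derive path(j,g) via R1 from path(j,d), path(d,g)
round 2: derive path(j,i) via R1 from path(j,d), path(d,i)
round 3: derive path(d,d) via R1 from path(d,e), path(e,d)
round 3: derive path(d,j) via R1 from path(d,e), path(e,j)
round 3: derive path(e,e) via R1 from path(e,d), path(d,e)
round 3: derive path(f,d) via R1 from path(f,e), path(e,d)
round 3: derive path(f,f) via R1 from path(f,e), path(e,f)
round 3: derive path(f,g) via R1 from path(f,e), path(e,g)
round 3: derive path(g,a) via R1 from path(g,f), path(f,a)
round 3: derive path(g,e) via R1 from path(g,f), path(f,e)
round 3: derive path(g,j) via R1 from path(g,f), path(f,j)
round 3: derive path(i,a) via R1 from path(i,e), path(e,a)
round 3: derive path(i,d) via R1 from path(i,e), path(e,d)
round 3: derive path(i,j) via R1 from path(i,e), path(e,j)
round 3: derive path(j,j) via R1 from path(j,e), path(e,j)
round 4: derive path(g,d) via R1 from path(g,e), path(e,d)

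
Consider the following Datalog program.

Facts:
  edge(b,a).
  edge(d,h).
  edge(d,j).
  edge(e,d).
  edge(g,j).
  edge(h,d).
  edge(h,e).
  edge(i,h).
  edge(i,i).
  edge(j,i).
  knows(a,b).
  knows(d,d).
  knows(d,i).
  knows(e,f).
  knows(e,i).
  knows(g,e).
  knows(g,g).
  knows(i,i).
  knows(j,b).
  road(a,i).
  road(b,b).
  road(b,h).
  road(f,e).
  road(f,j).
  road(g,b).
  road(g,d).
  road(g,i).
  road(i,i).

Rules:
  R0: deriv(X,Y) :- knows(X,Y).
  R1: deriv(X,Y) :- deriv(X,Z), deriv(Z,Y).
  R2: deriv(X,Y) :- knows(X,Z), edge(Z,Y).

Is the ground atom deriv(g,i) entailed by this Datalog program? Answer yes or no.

yes

round 1: derive deriv(a,b) via R0 from knows(a,b)
round 1: derive deriv(d,d) via R0 from knows(d,d)
round 1: derive deriv(d,i) via R0 from knows(d,i)
round 1: derive deriv(e,f) via R0 from knows(e,f)
round 1: derive deriv(e,i) via R0 from knows(e,i)
round 1: derive deriv(g,e) via R0 from knows(g,e)
round 1: derive deriv(g,g) via R0 from knows(g,g)
round 1: derive deriv(i,i) via R0 from knows(i,i)
round 1: derive deriv(j,b) via R0 from knows(j,b)
round 1: derive deriv(a,a) via R2 from knows(a,b), edge(b,a)
round 1: derive deriv(d,h) via R2 from knows(d,d), edge(d,h)
round 1: derive deriv(d,j) via R2 from knows(d,d), edge(d,j)
round 1: derive deriv(e,h) via R2 from knows(e,i), edge(i,h)
round 1: derive deriv(g,d) via R2 from knows(g,e), edge(e,d)
round 1: derive deriv(g,j) via R2 from knows(g,g), edge(g,j)
round 1: derive deriv(i,h) via R2 from knows(i,i), edge(i,h)
round 1: derive deriv(j,a) via R2 from knows(j,b), edge(b,a)
round 2: derive deriv(d,a) via R1 from deriv(d,j), deriv(j,a)
round 2: derive deriv(d,b) via R1 from deriv(d,j), deriv(j,b)
round 2: derive deriv(g,a) via R1 from deriv(g,j), deriv(j,a)
round 2: derive deriv(g,b) via R1 from deriv(g,j), deriv(j,b)
round 2: derive deriv(g,f) via R1 from deriv(g,e), deriv(e,f)
round 2: derive deriv(g,h) via R1 from deriv(g,d), deriv(d,h)
round 2: derive deriv(g,i) via R1 from deriv(g,d), deriv(d,i)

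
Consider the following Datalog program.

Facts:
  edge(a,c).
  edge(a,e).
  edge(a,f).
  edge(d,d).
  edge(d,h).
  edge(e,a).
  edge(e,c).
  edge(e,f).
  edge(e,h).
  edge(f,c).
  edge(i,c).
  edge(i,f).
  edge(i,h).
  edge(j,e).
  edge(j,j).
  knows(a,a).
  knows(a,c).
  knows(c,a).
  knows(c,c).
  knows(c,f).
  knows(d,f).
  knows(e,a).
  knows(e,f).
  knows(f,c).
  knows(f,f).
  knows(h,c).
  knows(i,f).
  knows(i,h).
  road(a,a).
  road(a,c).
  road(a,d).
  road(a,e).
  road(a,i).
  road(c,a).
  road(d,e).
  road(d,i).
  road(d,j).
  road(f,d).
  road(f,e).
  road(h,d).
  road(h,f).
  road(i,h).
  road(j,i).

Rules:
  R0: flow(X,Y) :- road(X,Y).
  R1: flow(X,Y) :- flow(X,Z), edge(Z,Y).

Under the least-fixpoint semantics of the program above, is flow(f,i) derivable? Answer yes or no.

no

round 1: derive flow(a,a) via R0 from road(a,a)
round 1: derive flow(a,c) via R0 from road(a,c)
round 1: derive flow(a,d) via R0 from road(a,d)
round 1: derive flow(a,e) via R0 from road(a,e)
round 1: derive flow(a,i) via R0 from road(a,i)
round 1: derive flow(c,a) via R0 from road(c,a)
round 1: derive flow(d,e) via R0 from road(d,e)
round 1: derive flow(d,i) via R0 from road(d,i)
round 1: derive flow(d,j) via R0 from road(d,j)
round 1: derive flow(f,d) via R0 from road(f,d)
round 1: derive flow(f,e) via R0 from road(f,e)
round 1: derive flow(h,d) via R0 from road(h,d)
round 1: derive flow(h,f) via R0 from road(h,f)
round 1: derive flow(i,h) via R0 from road(i,h)
round 1: derive flow(j,i) via R0 from road(j,i)
round 2: derive flow(a,f) via R1 from flow(a,a), edge(a,f)
round 2: derive flow(a,h) via R1 from flow(a,d), edge(d,h)
round 2: derive flow(c,c) via R1 from flow(c,a), edge(a,c)
round 2: derive flow(c,e) via R1 from flow(c,a), edge(a,e)
round 2: derive flow(c,f) via R1 from flow(c,a), edge(a,f)
round 2: derive flow(d,a) via R1 from flow(d,e), edge(e,a)
round 2: derive flow(d,c) via R1 from flow(d,e), edge(e,c)
round 2: derive flow(d,f) via R1 from flow(d,e), edge(e,f)
round 2: derive flow(d,h) via R1 from flow(d,e), edge(e,h)
round 2: derive flow(f,a) via R1 from flow(f,e), edge(e,a)
round 2: derive flow(f,c) via R1 from flow(f,e), edge(e,c)
round 2: derive flow(f,f) via R1 from flow(f,e), edge(e,f)
round 2: derive flow(f,h) via R1 from flow(f,d), edge(d,h)
round 2: derive flow(h,c) via R1 from flow(h,f), edge(f,c)
round 2: derive flow(h,h) via R1 from flow(h,d), edge(d,h)
round 2: derive flow(j,c) via R1 from flow(j,i), edge(i,c)
round 2: derive flow(j,f) via R1 from flow(j,i), edge(i,f)
round 2: derive flow(j,h) via R1 from flow(j,i), edge(i,h)
round 3: derive flow(c,h) via R1 from flow(c,e), edge(e,h)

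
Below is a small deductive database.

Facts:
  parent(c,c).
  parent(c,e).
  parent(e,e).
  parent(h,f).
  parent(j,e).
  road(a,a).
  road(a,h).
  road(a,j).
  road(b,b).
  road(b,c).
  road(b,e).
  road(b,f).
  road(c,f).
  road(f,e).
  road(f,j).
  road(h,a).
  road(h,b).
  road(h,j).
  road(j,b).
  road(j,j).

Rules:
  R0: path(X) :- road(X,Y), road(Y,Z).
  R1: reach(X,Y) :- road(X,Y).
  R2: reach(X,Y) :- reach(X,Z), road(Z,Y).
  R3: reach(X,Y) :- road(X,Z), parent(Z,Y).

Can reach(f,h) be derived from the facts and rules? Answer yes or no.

round 1: derive reach(a,a) via R1 from road(a,a)
round 1: derive reach(a,h) via R1 from road(a,h)
round 1: derive reach(a,j) via R1 from road(a,j)
round 1: derive reach(b,b) via R1 from road(b,b)
round 1: derive reach(b,c) via R1 from road(b,c)
round 1: derive reach(b,e) via R1 from road(b,e)
round 1: derive reach(b,f) via R1 from road(b,f)
round 1: derive reach(c,f) via R1 from road(c,f)
round 1: derive reach(f,e) via R1 from road(f,e)
round 1: derive reach(f,j) via R1 from road(f,j)
round 1: derive reach(h,a) via R1 from road(h,a)
round 1: derive reach(h,b) via R1 from road(h,b)
round 1: derive reach(h,j) via R1 from road(h,j)
round 1: derive reach(j,b) via R1 from road(j,b)
round 1: derive reach(j,j) via R1 from road(j,j)
round 1: derive reach(a,e) via R3 from road(a,j), parent(j,e)
round 1: derive reach(a,f) via R3 from road(a,h), parent(h,f)
round 1: derive reach(h,e) via R3 from road(h,j), parent(j,e)
round 1: derive reach(j,e) via R3 from road(j,j), parent(j,e)
round 2: derive reach(a,b) via R2 from reach(a,h), road(h,b)
round 2: derive reach(b,j) via R2 from reach(b,f), road(f,j)
round 2: derive reach(c,e) via R2 from reach(c,f), road(f,e)
round 2: derive reach(c,j) via R2 from reach(c,f), road(f,j)
round 2: derive reach(f,b) via R2 from reach(f,j), road(j,b)
round 2: derive reach(h,c) via R2 from reach(h,b), road(b,c)
round 2: derive reach(h,f) via R2 from reach(h,b), road(b,f)
round 2: derive reach(h,h) via R2 from reach(h,a), road(a,h)
round 2: derive reach(j,c) via R2 from reach(j,b), road(b,c)
round 2: derive reach(j,f) via R2 from reach(j,b), road(b,f)
round 3: derive reach(a,c) via R2 from reach(a,b), road(b,c)
round 3: derive reach(c,b) via R2 from reach(c,j), road(j,b)
round 3: derive reach(f,c) via R2 from reach(f,b), road(b,c)
round 3: derive reach(f,f) via R2 from reach(f,b), road(b,f)
round 4: derive reach(c,c) via R2 from reach(c,b), road(b,c)

no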